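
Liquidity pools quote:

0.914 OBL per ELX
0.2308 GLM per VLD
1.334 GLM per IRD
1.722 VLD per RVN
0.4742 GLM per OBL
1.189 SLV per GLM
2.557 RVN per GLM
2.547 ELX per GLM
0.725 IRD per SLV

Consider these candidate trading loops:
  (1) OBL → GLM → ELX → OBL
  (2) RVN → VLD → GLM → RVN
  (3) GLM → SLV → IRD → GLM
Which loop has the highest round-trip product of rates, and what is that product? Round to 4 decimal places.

1.1499

(1) 0.4742 × 2.547 × 0.914 = 1.10392
(2) 1.722 × 0.2308 × 2.557 = 1.01625
(3) 1.189 × 0.725 × 1.334 = 1.14994
Highest is cycle (3) at 1.1499 (>1, arbitrage).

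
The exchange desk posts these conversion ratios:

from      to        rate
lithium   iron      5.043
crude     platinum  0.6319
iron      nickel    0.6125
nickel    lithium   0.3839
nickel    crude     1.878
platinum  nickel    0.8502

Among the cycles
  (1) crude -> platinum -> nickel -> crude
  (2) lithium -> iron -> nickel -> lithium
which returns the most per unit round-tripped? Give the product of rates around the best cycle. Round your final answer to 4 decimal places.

1.1858

(1) 0.6319 × 0.8502 × 1.878 = 1.00894
(2) 5.043 × 0.6125 × 0.3839 = 1.18580
Highest is cycle (2) at 1.1858 (>1, arbitrage).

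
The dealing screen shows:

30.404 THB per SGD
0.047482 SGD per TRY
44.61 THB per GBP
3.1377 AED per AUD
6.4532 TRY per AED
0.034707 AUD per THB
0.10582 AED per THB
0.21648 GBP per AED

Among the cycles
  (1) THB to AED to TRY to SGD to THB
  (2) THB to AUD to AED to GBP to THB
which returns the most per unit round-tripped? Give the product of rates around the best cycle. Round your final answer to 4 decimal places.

(1) 0.10582 × 6.4532 × 0.047482 × 30.404 = 0.98583
(2) 0.034707 × 3.1377 × 0.21648 × 44.61 = 1.05167
Highest is cycle (2) at 1.0517 (>1, arbitrage).

1.0517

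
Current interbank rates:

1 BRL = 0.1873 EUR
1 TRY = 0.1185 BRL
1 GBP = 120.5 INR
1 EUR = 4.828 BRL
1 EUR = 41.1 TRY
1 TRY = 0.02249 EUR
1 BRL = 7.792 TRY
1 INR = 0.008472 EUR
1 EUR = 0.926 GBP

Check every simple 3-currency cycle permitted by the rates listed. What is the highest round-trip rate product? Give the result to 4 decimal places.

0.9453

INR→EUR→GBP→INR: 0.008472 × 0.926 × 120.5 = 0.94533
EUR→TRY→BRL→EUR: 41.1 × 0.1185 × 0.1873 = 0.91222
EUR→BRL→TRY→EUR: 4.828 × 7.792 × 0.02249 = 0.84607
Maximum is INR→EUR→GBP→INR at 0.9453; no arbitrage — every cycle loses value.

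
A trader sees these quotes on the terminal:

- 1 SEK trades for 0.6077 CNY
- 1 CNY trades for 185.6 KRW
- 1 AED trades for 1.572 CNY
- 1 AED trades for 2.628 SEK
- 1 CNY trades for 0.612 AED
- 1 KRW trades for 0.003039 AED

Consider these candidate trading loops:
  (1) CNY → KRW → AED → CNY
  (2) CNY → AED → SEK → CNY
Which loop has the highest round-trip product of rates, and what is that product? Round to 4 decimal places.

0.9774

(1) 185.6 × 0.003039 × 1.572 = 0.88667
(2) 0.612 × 2.628 × 0.6077 = 0.97739
Highest is cycle (2) at 0.9774 (≤1, no arbitrage).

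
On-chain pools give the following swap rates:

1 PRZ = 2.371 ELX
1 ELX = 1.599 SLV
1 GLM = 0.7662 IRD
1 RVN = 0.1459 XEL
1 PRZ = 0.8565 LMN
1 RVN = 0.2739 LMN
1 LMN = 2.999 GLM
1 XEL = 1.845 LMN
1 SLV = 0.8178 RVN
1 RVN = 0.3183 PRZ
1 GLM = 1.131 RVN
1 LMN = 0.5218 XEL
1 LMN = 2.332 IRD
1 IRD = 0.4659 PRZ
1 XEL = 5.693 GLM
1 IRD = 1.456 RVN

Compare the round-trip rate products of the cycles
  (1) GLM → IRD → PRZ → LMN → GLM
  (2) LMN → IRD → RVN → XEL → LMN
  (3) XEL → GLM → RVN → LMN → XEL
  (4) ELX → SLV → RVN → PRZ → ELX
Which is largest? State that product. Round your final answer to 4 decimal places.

(1) 0.7662 × 0.4659 × 0.8565 × 2.999 = 0.91694
(2) 2.332 × 1.456 × 0.1459 × 1.845 = 0.91399
(3) 5.693 × 1.131 × 0.2739 × 0.5218 = 0.92024
(4) 1.599 × 0.8178 × 0.3183 × 2.371 = 0.98688
Highest is cycle (4) at 0.9869 (≤1, no arbitrage).

0.9869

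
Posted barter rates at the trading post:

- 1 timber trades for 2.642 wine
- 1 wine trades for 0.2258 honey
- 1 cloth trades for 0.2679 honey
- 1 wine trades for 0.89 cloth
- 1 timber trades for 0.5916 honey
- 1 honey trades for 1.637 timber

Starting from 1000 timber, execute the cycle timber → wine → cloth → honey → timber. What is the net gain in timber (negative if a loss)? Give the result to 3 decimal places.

31.203

1000 timber × 2.642 = 2642 wine
2642 wine × 0.89 = 2351.38 cloth
2351.38 cloth × 0.2679 = 629.934702 honey
629.934702 honey × 1.637 = 1031.203107174 timber
Net change: 1031.203107174 − 1000 = 31.203107174 timber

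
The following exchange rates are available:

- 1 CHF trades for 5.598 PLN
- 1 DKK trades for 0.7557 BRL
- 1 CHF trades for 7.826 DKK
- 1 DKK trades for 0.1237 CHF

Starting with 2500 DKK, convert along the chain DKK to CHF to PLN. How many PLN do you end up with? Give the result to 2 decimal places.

1731.18

2500 DKK × 0.1237 = 309.25 CHF
309.25 CHF × 5.598 = 1731.1815 PLN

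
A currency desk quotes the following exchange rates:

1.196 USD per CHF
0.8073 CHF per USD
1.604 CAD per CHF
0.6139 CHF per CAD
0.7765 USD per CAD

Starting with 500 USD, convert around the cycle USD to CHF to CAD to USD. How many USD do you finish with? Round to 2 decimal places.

500 USD × 0.8073 = 403.65 CHF
403.65 CHF × 1.604 = 647.4546 CAD
647.4546 CAD × 0.7765 = 502.7484969 USD

502.75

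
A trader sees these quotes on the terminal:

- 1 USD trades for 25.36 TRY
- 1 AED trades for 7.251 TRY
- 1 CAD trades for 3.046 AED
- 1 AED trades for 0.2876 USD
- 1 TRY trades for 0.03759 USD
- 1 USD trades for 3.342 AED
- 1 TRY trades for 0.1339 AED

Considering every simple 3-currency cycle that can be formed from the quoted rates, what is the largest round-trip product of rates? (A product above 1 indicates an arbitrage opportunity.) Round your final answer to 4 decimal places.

0.9766

USD→TRY→AED→USD: 25.36 × 0.1339 × 0.2876 = 0.97660
USD→AED→TRY→USD: 3.342 × 7.251 × 0.03759 = 0.91091
Maximum is USD→TRY→AED→USD at 0.9766; no arbitrage — every cycle loses value.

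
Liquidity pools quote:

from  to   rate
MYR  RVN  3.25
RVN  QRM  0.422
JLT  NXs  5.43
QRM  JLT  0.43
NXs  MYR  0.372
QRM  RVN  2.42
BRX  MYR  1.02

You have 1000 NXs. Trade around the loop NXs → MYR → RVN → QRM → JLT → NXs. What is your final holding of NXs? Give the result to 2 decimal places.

1000 NXs × 0.372 = 372 MYR
372 MYR × 3.25 = 1209 RVN
1209 RVN × 0.422 = 510.198 QRM
510.198 QRM × 0.43 = 219.38514 JLT
219.38514 JLT × 5.43 = 1191.2613102 NXs

1191.26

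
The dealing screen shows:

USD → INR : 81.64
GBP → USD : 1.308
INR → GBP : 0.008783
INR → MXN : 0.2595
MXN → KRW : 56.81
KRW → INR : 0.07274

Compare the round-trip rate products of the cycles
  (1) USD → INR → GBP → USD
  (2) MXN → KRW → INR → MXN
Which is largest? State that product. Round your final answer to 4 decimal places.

1.0723

(1) 81.64 × 0.008783 × 1.308 = 0.93789
(2) 56.81 × 0.07274 × 0.2595 = 1.07235
Highest is cycle (2) at 1.0723 (>1, arbitrage).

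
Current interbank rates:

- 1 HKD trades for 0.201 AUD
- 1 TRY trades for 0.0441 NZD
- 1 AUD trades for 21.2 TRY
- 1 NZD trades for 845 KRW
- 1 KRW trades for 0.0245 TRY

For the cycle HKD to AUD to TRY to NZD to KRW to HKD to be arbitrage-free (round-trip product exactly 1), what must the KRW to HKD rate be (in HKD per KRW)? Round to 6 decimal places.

0.006298

Known legs of the cycle: 0.201 × 21.2 × 0.0441 × 845 = 158.7914874
For no arbitrage the full-cycle product must be 1, so the missing rate is 1 / 158.7914874 ≈ 0.00629757.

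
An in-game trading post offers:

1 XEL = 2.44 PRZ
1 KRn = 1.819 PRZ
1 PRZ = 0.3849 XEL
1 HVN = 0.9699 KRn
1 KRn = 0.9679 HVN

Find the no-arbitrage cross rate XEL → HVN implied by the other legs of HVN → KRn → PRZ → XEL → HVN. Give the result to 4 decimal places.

1.4726

Known legs of the cycle: 0.9699 × 1.819 × 0.3849 = 0.67905909369
For no arbitrage the full-cycle product must be 1, so the missing rate is 1 / 0.67905909369 ≈ 1.472626.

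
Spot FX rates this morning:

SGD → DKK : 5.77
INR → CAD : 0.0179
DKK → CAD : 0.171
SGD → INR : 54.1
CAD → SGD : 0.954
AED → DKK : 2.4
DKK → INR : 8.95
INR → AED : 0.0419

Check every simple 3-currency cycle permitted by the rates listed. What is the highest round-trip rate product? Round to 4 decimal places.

0.9413

SGD→DKK→CAD→SGD: 5.77 × 0.171 × 0.954 = 0.94128
SGD→INR→CAD→SGD: 54.1 × 0.0179 × 0.954 = 0.92384
DKK→INR→AED→DKK: 8.95 × 0.0419 × 2.4 = 0.90001
Maximum is SGD→DKK→CAD→SGD at 0.9413; no arbitrage — every cycle loses value.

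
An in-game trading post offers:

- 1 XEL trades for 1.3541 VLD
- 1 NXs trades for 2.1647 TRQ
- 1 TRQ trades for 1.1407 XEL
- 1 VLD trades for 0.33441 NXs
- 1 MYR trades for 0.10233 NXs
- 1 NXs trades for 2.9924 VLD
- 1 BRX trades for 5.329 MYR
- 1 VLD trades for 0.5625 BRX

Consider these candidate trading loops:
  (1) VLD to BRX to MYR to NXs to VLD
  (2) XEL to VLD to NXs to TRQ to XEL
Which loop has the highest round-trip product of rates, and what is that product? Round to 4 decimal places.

(1) 0.5625 × 5.329 × 0.10233 × 2.9924 = 0.91789
(2) 1.3541 × 0.33441 × 2.1647 × 1.1407 = 1.11815
Highest is cycle (2) at 1.1181 (>1, arbitrage).

1.1181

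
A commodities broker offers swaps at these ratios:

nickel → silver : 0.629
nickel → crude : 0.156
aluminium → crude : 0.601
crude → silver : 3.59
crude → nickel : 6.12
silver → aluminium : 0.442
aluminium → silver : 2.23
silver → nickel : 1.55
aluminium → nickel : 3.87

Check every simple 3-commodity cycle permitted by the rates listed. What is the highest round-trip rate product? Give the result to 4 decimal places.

1.0759

silver→aluminium→nickel→silver: 0.442 × 3.87 × 0.629 = 1.07593
crude→silver→aluminium→crude: 3.59 × 0.442 × 0.601 = 0.95365
crude→silver→nickel→crude: 3.59 × 1.55 × 0.156 = 0.86806
Maximum is silver→aluminium→nickel→silver at 1.0759; arbitrage exists.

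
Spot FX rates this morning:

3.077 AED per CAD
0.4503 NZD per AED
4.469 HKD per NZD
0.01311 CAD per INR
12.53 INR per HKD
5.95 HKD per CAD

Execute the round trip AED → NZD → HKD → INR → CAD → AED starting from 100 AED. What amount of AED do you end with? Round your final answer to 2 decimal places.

101.72

100 AED × 0.4503 = 45.03 NZD
45.03 NZD × 4.469 = 201.23907 HKD
201.23907 HKD × 12.53 = 2521.5255471 INR
2521.5255471 INR × 0.01311 = 33.057199922481 CAD
33.057199922481 CAD × 3.077 = 101.717004161474037 AED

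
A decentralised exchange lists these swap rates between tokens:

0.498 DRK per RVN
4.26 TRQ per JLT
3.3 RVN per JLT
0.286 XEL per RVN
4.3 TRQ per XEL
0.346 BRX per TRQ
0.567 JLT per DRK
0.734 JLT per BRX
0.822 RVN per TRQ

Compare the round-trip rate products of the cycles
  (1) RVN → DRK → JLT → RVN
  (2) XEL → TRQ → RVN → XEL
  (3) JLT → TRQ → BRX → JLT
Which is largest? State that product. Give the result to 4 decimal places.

1.0819

(1) 0.498 × 0.567 × 3.3 = 0.93181
(2) 4.3 × 0.822 × 0.286 = 1.01090
(3) 4.26 × 0.346 × 0.734 = 1.08189
Highest is cycle (3) at 1.0819 (>1, arbitrage).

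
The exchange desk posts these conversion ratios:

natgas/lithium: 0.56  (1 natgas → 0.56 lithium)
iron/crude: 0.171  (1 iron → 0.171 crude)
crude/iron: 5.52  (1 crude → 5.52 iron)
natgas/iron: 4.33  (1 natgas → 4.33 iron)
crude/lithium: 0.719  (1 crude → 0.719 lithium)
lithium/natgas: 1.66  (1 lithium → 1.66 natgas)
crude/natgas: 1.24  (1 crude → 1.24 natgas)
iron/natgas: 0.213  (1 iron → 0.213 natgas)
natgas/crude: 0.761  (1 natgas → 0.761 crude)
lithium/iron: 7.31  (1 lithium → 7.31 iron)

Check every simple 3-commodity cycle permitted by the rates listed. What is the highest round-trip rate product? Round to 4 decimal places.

crude→natgas→iron→crude: 1.24 × 4.33 × 0.171 = 0.91813
crude→lithium→natgas→crude: 0.719 × 1.66 × 0.761 = 0.90828
crude→lithium→iron→crude: 0.719 × 7.31 × 0.171 = 0.89876
crude→iron→natgas→crude: 5.52 × 0.213 × 0.761 = 0.89475
natgas→lithium→iron→natgas: 0.56 × 7.31 × 0.213 = 0.87194
Maximum is crude→natgas→iron→crude at 0.9181; no arbitrage — every cycle loses value.

0.9181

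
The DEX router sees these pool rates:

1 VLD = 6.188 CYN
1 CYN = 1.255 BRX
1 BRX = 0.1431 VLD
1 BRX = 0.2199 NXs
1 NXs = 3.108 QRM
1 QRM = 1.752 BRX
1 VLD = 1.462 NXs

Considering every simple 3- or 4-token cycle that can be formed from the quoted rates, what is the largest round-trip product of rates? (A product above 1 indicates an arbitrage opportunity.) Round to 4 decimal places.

BRX→NXs→QRM→BRX: 0.2199 × 3.108 × 1.752 = 1.19740
BRX→VLD→NXs→QRM→BRX: 0.1431 × 1.462 × 3.108 × 1.752 = 1.13921
BRX→VLD→CYN→BRX: 0.1431 × 6.188 × 1.255 = 1.11131
Maximum is BRX→NXs→QRM→BRX at 1.1974; arbitrage exists.

1.1974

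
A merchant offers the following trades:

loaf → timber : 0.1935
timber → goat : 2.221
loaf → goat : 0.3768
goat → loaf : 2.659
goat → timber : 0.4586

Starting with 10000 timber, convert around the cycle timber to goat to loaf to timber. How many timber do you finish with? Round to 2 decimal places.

11427.41

10000 timber × 2.221 = 22210 goat
22210 goat × 2.659 = 59056.39 loaf
59056.39 loaf × 0.1935 = 11427.411465 timber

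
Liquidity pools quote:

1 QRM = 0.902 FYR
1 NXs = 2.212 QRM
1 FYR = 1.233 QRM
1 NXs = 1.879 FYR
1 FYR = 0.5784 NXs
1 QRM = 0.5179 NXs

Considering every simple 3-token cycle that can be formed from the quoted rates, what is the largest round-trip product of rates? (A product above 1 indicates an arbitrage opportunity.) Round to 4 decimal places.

1.1999

FYR→QRM→NXs→FYR: 1.233 × 0.5179 × 1.879 = 1.19987
FYR→NXs→QRM→FYR: 0.5784 × 2.212 × 0.902 = 1.15404
Maximum is FYR→QRM→NXs→FYR at 1.1999; arbitrage exists.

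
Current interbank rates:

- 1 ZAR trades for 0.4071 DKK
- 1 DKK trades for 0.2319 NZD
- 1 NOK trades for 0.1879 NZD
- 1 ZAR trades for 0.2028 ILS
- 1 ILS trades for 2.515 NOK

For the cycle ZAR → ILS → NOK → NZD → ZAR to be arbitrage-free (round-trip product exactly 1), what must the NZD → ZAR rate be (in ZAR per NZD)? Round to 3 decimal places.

Known legs of the cycle: 0.2028 × 2.515 × 0.1879 = 0.0958368918
For no arbitrage the full-cycle product must be 1, so the missing rate is 1 / 0.0958368918 ≈ 10.43440.

10.434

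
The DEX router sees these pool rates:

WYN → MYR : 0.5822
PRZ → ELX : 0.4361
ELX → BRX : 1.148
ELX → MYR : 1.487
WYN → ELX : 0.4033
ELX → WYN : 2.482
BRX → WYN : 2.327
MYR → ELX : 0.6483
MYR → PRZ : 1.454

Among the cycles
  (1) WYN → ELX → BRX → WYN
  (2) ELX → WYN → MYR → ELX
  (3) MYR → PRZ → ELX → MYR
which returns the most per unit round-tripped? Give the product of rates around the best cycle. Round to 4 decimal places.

1.0774

(1) 0.4033 × 1.148 × 2.327 = 1.07737
(2) 2.482 × 0.5822 × 0.6483 = 0.93681
(3) 1.454 × 0.4361 × 1.487 = 0.94289
Highest is cycle (1) at 1.0774 (>1, arbitrage).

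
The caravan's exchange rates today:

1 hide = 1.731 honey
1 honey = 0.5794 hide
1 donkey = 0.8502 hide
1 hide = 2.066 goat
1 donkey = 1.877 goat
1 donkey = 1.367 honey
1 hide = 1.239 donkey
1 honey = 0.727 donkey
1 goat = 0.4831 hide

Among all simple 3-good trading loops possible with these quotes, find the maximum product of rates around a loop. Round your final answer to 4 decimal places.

hide→donkey→goat→hide: 1.239 × 1.877 × 0.4831 = 1.12350
hide→honey→donkey→hide: 1.731 × 0.727 × 0.8502 = 1.06992
hide→donkey→honey→hide: 1.239 × 1.367 × 0.5794 = 0.98134
Maximum is hide→donkey→goat→hide at 1.1235; arbitrage exists.

1.1235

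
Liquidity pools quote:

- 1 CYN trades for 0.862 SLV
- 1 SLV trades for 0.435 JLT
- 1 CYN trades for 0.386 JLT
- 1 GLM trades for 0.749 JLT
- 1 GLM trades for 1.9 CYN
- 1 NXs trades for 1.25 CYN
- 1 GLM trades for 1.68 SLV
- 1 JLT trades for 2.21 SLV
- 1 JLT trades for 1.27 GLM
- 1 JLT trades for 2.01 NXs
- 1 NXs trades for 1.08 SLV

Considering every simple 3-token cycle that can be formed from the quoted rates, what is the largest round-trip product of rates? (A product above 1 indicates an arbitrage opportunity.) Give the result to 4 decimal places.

0.9698

NXs→CYN→JLT→NXs: 1.25 × 0.386 × 2.01 = 0.96983
NXs→SLV→JLT→NXs: 1.08 × 0.435 × 2.01 = 0.94430
GLM→CYN→JLT→GLM: 1.9 × 0.386 × 1.27 = 0.93142
SLV→JLT→GLM→SLV: 0.435 × 1.27 × 1.68 = 0.92812
Maximum is NXs→CYN→JLT→NXs at 0.9698; no arbitrage — every cycle loses value.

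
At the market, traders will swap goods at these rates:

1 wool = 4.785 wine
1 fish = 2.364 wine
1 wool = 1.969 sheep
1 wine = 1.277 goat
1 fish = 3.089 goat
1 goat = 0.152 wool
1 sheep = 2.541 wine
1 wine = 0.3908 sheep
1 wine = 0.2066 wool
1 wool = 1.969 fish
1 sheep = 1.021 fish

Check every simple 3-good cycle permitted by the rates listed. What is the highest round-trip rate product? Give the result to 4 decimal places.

1.0337

wine→wool→sheep→wine: 0.2066 × 1.969 × 2.541 = 1.03367
wine→wool→fish→wine: 0.2066 × 1.969 × 2.364 = 0.96166
wine→sheep→fish→wine: 0.3908 × 1.021 × 2.364 = 0.94325
wine→goat→wool→wine: 1.277 × 0.152 × 4.785 = 0.92879
fish→goat→wool→fish: 3.089 × 0.152 × 1.969 = 0.92450
Maximum is wine→wool→sheep→wine at 1.0337; arbitrage exists.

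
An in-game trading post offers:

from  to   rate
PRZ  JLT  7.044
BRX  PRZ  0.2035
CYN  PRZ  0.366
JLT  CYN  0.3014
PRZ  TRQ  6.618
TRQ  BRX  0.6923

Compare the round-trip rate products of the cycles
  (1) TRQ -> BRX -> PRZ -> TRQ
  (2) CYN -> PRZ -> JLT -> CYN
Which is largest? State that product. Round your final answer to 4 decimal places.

0.9324

(1) 0.6923 × 0.2035 × 6.618 = 0.93236
(2) 0.366 × 7.044 × 0.3014 = 0.77704
Highest is cycle (1) at 0.9324 (≤1, no arbitrage).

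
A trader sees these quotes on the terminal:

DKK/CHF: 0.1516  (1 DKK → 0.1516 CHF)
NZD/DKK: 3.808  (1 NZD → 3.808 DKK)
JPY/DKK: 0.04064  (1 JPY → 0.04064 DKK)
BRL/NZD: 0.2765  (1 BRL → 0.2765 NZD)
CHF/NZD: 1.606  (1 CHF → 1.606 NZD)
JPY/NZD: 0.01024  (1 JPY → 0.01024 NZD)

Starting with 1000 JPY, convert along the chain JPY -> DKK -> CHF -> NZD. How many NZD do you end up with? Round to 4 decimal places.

9.8946

1000 JPY × 0.04064 = 40.64 DKK
40.64 DKK × 0.1516 = 6.161024 CHF
6.161024 CHF × 1.606 = 9.894604544 NZD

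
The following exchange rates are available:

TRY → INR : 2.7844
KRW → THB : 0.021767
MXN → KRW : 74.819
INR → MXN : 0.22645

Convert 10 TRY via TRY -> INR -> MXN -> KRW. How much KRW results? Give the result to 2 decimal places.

471.75

10 TRY × 2.7844 = 27.844 INR
27.844 INR × 0.22645 = 6.3052738 MXN
6.3052738 MXN × 74.819 = 471.7542804422 KRW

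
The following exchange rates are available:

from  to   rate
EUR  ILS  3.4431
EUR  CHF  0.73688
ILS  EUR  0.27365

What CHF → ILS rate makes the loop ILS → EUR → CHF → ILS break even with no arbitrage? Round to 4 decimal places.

Known legs of the cycle: 0.27365 × 0.73688 = 0.201647212
For no arbitrage the full-cycle product must be 1, so the missing rate is 1 / 0.201647212 ≈ 4.959156.

4.9592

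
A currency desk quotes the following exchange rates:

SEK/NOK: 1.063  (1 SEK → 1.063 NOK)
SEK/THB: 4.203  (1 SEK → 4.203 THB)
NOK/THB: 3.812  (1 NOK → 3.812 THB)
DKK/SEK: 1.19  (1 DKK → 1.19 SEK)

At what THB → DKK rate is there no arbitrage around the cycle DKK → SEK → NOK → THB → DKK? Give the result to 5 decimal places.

0.20738

Known legs of the cycle: 1.19 × 1.063 × 3.812 = 4.82206564
For no arbitrage the full-cycle product must be 1, so the missing rate is 1 / 4.82206564 ≈ 0.2073800.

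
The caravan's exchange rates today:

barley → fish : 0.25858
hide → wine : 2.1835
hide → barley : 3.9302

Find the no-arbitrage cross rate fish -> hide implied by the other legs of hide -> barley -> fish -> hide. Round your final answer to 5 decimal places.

0.98399

Known legs of the cycle: 3.9302 × 0.25858 = 1.016271116
For no arbitrage the full-cycle product must be 1, so the missing rate is 1 / 1.016271116 ≈ 0.9839894.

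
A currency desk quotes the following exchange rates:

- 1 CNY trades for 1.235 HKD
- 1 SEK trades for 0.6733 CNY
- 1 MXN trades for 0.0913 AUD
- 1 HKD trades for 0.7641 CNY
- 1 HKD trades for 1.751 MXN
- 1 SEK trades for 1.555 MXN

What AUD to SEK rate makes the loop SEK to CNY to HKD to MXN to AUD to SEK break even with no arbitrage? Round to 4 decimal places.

Known legs of the cycle: 0.6733 × 1.235 × 1.751 × 0.0913 = 0.13293290504065
For no arbitrage the full-cycle product must be 1, so the missing rate is 1 / 0.13293290504065 ≈ 7.522592.

7.5226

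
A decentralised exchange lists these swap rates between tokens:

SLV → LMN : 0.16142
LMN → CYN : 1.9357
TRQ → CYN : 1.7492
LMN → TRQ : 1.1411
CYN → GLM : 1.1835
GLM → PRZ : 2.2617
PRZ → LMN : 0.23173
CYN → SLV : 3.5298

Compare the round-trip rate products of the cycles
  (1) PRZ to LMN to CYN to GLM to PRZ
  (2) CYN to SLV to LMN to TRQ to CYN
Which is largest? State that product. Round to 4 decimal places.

(1) 0.23173 × 1.9357 × 1.1835 × 2.2617 = 1.20067
(2) 3.5298 × 0.16142 × 1.1411 × 1.7492 = 1.13729
Highest is cycle (1) at 1.2007 (>1, arbitrage).

1.2007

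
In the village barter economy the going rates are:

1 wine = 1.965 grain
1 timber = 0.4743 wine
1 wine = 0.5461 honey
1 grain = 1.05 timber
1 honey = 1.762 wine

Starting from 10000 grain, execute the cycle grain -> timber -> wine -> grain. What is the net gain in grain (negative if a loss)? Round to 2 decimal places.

10000 grain × 1.05 = 10500 timber
10500 timber × 0.4743 = 4980.15 wine
4980.15 wine × 1.965 = 9785.99475 grain
Net change: 9785.99475 − 10000 = -214.00525 grain

-214.01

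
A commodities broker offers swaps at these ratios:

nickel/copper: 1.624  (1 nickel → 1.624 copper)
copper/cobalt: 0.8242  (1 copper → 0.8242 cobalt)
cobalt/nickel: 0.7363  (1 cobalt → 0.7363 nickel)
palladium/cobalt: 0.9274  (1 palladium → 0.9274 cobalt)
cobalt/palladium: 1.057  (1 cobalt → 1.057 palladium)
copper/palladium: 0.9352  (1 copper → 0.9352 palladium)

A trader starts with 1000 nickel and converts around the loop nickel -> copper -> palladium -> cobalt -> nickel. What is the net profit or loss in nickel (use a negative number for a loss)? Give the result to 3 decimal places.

1000 nickel × 1.624 = 1624 copper
1624 copper × 0.9352 = 1518.7648 palladium
1518.7648 palladium × 0.9274 = 1408.50247552 cobalt
1408.50247552 cobalt × 0.7363 = 1037.080372725376 nickel
Net change: 1037.080372725376 − 1000 = 37.080372725376 nickel

37.080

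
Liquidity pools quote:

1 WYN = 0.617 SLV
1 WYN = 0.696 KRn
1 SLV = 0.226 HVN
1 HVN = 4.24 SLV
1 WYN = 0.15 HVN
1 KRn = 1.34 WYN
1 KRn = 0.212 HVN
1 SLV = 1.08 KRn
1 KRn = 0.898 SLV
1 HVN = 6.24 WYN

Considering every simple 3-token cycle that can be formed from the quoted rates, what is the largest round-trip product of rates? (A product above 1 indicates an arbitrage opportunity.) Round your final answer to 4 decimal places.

0.9708

SLV→KRn→HVN→SLV: 1.08 × 0.212 × 4.24 = 0.97079
WYN→KRn→HVN→WYN: 0.696 × 0.212 × 6.24 = 0.92072
WYN→SLV→KRn→WYN: 0.617 × 1.08 × 1.34 = 0.89292
WYN→SLV→HVN→WYN: 0.617 × 0.226 × 6.24 = 0.87012
Maximum is SLV→KRn→HVN→SLV at 0.9708; no arbitrage — every cycle loses value.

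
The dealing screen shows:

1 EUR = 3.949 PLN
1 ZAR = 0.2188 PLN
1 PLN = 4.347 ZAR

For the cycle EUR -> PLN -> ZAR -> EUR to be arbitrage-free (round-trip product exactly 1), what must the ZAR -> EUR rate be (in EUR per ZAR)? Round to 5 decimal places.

0.05825

Known legs of the cycle: 3.949 × 4.347 = 17.166303
For no arbitrage the full-cycle product must be 1, so the missing rate is 1 / 17.166303 ≈ 0.0582537.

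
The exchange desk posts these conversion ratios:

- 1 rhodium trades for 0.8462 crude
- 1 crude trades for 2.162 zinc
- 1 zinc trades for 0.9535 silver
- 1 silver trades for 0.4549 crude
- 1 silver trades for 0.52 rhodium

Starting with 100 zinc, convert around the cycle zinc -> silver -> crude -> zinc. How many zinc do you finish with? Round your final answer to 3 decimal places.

93.776

100 zinc × 0.9535 = 95.35 silver
95.35 silver × 0.4549 = 43.374715 crude
43.374715 crude × 2.162 = 93.77613383 zinc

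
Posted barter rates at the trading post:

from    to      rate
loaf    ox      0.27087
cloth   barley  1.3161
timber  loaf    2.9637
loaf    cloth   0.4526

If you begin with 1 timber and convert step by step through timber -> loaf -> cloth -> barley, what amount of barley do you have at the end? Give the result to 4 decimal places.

1.7654

1 timber × 2.9637 = 2.9637 loaf
2.9637 loaf × 0.4526 = 1.34137062 cloth
1.34137062 cloth × 1.3161 = 1.765377872982 barley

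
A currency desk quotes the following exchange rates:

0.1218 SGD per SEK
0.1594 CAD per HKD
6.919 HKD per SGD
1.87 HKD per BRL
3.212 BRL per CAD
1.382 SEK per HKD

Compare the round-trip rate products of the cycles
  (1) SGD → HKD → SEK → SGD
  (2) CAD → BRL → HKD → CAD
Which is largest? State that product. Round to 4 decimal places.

1.1647

(1) 6.919 × 1.382 × 0.1218 = 1.16466
(2) 3.212 × 1.87 × 0.1594 = 0.95743
Highest is cycle (1) at 1.1647 (>1, arbitrage).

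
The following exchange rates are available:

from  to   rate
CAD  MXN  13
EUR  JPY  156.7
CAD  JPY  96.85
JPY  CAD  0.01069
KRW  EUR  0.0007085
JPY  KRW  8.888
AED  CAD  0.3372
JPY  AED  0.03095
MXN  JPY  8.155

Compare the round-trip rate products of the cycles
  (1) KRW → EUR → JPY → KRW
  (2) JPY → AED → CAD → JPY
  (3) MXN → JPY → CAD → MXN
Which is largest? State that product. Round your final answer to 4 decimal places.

1.1333

(1) 0.0007085 × 156.7 × 8.888 = 0.98676
(2) 0.03095 × 0.3372 × 96.85 = 1.01076
(3) 8.155 × 0.01069 × 13 = 1.13330
Highest is cycle (3) at 1.1333 (>1, arbitrage).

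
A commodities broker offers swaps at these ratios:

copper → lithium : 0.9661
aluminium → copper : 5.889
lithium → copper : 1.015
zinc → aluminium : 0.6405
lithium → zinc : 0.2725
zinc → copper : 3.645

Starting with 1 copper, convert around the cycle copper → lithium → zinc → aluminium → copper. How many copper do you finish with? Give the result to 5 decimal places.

0.99300

1 copper × 0.9661 = 0.9661 lithium
0.9661 lithium × 0.2725 = 0.26326225 zinc
0.26326225 zinc × 0.6405 = 0.168619471125 aluminium
0.168619471125 aluminium × 5.889 = 0.993000065455125 copper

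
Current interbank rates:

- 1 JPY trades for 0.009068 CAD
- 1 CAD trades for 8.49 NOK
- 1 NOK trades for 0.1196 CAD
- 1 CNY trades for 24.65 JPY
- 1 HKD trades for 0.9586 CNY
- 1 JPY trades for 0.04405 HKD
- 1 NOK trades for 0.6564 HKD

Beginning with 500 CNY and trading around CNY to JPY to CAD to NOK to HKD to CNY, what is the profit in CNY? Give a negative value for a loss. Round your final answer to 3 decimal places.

97.052

500 CNY × 24.65 = 12325 JPY
12325 JPY × 0.009068 = 111.7631 CAD
111.7631 CAD × 8.49 = 948.868719 NOK
948.868719 NOK × 0.6564 = 622.8374271516 HKD
622.8374271516 HKD × 0.9586 = 597.05195766752376 CNY
Net change: 597.05195766752376 − 500 = 97.05195766752376 CNY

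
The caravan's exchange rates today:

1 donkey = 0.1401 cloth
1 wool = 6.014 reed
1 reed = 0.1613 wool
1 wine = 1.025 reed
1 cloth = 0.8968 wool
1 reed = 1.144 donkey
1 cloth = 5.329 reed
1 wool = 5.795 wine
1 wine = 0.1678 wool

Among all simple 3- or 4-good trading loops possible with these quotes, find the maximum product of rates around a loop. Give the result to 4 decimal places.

0.9581

wool→wine→reed→wool: 5.795 × 1.025 × 0.1613 = 0.95810
wool→reed→donkey→cloth→wool: 6.014 × 1.144 × 0.1401 × 0.8968 = 0.86442
cloth→reed→donkey→cloth: 5.329 × 1.144 × 0.1401 = 0.85410
Maximum is wool→wine→reed→wool at 0.9581; no arbitrage — every cycle loses value.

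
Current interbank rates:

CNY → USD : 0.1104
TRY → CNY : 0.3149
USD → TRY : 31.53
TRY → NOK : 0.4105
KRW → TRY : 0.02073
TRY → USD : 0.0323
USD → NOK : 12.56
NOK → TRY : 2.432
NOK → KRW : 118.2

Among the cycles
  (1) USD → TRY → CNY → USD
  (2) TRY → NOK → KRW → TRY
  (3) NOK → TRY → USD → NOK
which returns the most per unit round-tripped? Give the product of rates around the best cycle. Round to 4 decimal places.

(1) 31.53 × 0.3149 × 0.1104 = 1.09614
(2) 0.4105 × 118.2 × 0.02073 = 1.00584
(3) 2.432 × 0.0323 × 12.56 = 0.98663
Highest is cycle (1) at 1.0961 (>1, arbitrage).

1.0961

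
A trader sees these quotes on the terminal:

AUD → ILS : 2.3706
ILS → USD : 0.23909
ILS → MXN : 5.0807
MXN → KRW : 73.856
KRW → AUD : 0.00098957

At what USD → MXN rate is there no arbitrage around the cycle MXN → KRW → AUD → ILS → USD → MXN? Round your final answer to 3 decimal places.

24.141

Known legs of the cycle: 73.856 × 0.00098957 × 2.3706 × 0.23909 = 0.04142399641931328768
For no arbitrage the full-cycle product must be 1, so the missing rate is 1 / 0.04142399641931328768 ≈ 24.14060.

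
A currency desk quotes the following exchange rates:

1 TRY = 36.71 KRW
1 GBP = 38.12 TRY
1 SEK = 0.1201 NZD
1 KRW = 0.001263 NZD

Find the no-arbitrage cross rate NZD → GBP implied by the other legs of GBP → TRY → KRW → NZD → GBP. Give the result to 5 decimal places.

Known legs of the cycle: 38.12 × 36.71 × 0.001263 = 1.7674235076
For no arbitrage the full-cycle product must be 1, so the missing rate is 1 / 1.7674235076 ≈ 0.5657953.

0.56580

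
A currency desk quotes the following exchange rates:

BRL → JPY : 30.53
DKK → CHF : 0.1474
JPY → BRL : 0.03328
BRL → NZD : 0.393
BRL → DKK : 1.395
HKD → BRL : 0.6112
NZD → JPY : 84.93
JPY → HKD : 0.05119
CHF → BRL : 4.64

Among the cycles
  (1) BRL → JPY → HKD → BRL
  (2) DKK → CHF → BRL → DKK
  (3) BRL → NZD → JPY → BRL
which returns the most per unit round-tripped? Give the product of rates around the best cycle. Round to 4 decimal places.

(1) 30.53 × 0.05119 × 0.6112 = 0.95520
(2) 0.1474 × 4.64 × 1.395 = 0.95409
(3) 0.393 × 84.93 × 0.03328 = 1.11080
Highest is cycle (3) at 1.1108 (>1, arbitrage).

1.1108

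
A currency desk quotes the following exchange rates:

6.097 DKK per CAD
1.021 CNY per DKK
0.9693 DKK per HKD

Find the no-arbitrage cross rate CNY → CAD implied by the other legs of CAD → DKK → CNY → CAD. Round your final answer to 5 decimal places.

Known legs of the cycle: 6.097 × 1.021 = 6.225037
For no arbitrage the full-cycle product must be 1, so the missing rate is 1 / 6.225037 ≈ 0.1606416.

0.16064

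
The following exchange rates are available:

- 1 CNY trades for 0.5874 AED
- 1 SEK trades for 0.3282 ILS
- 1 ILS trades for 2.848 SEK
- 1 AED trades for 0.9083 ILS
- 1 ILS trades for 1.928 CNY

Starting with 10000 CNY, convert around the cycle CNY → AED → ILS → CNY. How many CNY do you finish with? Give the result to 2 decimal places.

10286.56

10000 CNY × 0.5874 = 5874 AED
5874 AED × 0.9083 = 5335.3542 ILS
5335.3542 ILS × 1.928 = 10286.5628976 CNY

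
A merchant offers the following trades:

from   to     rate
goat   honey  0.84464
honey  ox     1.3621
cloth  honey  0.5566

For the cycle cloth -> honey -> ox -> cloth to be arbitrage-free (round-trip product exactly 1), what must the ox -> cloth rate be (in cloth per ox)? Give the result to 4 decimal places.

1.3190

Known legs of the cycle: 0.5566 × 1.3621 = 0.75814486
For no arbitrage the full-cycle product must be 1, so the missing rate is 1 / 0.75814486 ≈ 1.319009.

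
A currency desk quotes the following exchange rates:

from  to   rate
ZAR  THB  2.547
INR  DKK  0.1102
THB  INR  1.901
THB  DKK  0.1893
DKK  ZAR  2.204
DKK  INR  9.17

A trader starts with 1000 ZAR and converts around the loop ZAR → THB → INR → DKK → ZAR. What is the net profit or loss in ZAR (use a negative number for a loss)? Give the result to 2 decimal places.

175.99

1000 ZAR × 2.547 = 2547 THB
2547 THB × 1.901 = 4841.847 INR
4841.847 INR × 0.1102 = 533.5715394 DKK
533.5715394 DKK × 2.204 = 1175.9916728376 ZAR
Net change: 1175.9916728376 − 1000 = 175.9916728376 ZAR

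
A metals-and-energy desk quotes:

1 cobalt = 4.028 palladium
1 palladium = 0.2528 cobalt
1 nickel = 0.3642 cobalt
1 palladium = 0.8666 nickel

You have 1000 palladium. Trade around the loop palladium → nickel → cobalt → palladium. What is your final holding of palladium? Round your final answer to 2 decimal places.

1000 palladium × 0.8666 = 866.6 nickel
866.6 nickel × 0.3642 = 315.61572 cobalt
315.61572 cobalt × 4.028 = 1271.30012016 palladium

1271.30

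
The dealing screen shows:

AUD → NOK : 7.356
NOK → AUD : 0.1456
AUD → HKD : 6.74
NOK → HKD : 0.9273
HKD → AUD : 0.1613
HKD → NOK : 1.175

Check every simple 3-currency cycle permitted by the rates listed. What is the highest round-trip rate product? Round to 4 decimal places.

AUD→HKD→NOK→AUD: 6.74 × 1.175 × 0.1456 = 1.15308
AUD→NOK→HKD→AUD: 7.356 × 0.9273 × 0.1613 = 1.10026
Maximum is AUD→HKD→NOK→AUD at 1.1531; arbitrage exists.

1.1531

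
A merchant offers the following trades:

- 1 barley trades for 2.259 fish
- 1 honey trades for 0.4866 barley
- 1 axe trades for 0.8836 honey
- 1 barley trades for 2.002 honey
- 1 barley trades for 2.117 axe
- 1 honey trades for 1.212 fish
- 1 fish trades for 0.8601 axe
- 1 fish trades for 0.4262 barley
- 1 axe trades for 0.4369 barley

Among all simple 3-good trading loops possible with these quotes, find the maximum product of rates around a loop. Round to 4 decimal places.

barley→honey→fish→barley: 2.002 × 1.212 × 0.4262 = 1.03414
axe→honey→fish→axe: 0.8836 × 1.212 × 0.8601 = 0.92110
barley→axe→honey→barley: 2.117 × 0.8836 × 0.4866 = 0.91022
barley→fish→axe→barley: 2.259 × 0.8601 × 0.4369 = 0.84888
Maximum is barley→honey→fish→barley at 1.0341; arbitrage exists.

1.0341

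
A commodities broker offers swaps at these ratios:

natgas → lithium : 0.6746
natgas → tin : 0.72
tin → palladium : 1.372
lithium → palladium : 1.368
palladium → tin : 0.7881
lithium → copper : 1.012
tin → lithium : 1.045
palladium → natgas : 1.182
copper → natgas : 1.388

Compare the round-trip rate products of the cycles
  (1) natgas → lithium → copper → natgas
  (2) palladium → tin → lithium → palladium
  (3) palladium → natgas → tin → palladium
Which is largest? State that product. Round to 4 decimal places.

(1) 0.6746 × 1.012 × 1.388 = 0.94758
(2) 0.7881 × 1.045 × 1.368 = 1.12664
(3) 1.182 × 0.72 × 1.372 = 1.16763
Highest is cycle (3) at 1.1676 (>1, arbitrage).

1.1676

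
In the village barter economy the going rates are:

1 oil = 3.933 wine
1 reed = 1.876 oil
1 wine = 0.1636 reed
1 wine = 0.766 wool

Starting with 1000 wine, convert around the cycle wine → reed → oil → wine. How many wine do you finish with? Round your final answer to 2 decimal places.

1207.09

1000 wine × 0.1636 = 163.6 reed
163.6 reed × 1.876 = 306.9136 oil
306.9136 oil × 3.933 = 1207.0911888 wine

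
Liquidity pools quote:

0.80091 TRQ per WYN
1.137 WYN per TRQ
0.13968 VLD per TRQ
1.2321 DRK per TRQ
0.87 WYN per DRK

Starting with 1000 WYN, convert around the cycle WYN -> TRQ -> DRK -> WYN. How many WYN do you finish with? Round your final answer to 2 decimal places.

1000 WYN × 0.80091 = 800.91 TRQ
800.91 TRQ × 1.2321 = 986.801211 DRK
986.801211 DRK × 0.87 = 858.51705357 WYN

858.52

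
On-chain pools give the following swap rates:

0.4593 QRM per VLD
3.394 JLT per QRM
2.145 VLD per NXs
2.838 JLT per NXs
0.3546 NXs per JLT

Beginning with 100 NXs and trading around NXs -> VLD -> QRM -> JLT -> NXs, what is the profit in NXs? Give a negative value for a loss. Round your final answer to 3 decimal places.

18.570

100 NXs × 2.145 = 214.5 VLD
214.5 VLD × 0.4593 = 98.51985 QRM
98.51985 QRM × 3.394 = 334.3763709 JLT
334.3763709 JLT × 0.3546 = 118.56986112114 NXs
Net change: 118.56986112114 − 100 = 18.56986112114 NXs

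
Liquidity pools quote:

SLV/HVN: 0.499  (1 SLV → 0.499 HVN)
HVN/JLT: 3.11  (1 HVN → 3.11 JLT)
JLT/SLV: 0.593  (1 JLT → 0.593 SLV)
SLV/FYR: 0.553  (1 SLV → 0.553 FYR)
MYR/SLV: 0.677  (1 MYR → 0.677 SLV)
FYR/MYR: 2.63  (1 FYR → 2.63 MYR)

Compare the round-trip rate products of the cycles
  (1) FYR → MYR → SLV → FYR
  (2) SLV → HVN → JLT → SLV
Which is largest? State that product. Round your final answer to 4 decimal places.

0.9846

(1) 2.63 × 0.677 × 0.553 = 0.98462
(2) 0.499 × 3.11 × 0.593 = 0.92027
Highest is cycle (1) at 0.9846 (≤1, no arbitrage).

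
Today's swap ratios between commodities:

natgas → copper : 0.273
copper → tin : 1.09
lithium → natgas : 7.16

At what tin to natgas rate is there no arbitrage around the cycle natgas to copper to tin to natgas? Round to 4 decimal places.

Known legs of the cycle: 0.273 × 1.09 = 0.29757
For no arbitrage the full-cycle product must be 1, so the missing rate is 1 / 0.29757 ≈ 3.360554.

3.3606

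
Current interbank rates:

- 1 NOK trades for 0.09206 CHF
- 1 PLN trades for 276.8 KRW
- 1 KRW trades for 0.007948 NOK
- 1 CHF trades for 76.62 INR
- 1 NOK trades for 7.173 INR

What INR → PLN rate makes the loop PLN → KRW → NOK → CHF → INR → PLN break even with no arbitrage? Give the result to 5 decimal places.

Known legs of the cycle: 276.8 × 0.007948 × 0.09206 × 76.62 = 15.51804698327808
For no arbitrage the full-cycle product must be 1, so the missing rate is 1 / 15.51804698327808 ≈ 0.0644411.

0.06444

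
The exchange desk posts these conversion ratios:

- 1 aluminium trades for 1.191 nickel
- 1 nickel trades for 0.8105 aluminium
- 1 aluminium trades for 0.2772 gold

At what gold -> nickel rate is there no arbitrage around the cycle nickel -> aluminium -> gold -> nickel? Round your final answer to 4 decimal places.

Known legs of the cycle: 0.8105 × 0.2772 = 0.2246706
For no arbitrage the full-cycle product must be 1, so the missing rate is 1 / 0.2246706 ≈ 4.450961.

4.4510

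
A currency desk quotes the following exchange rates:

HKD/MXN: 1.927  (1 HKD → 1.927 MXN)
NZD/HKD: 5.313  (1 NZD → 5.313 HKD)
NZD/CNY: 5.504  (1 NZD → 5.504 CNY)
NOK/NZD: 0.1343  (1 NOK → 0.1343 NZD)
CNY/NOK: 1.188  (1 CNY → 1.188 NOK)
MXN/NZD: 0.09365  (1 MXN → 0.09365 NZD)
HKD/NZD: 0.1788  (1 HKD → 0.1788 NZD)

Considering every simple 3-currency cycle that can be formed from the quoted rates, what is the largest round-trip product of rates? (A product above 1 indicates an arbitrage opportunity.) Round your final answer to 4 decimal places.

MXN→NZD→HKD→MXN: 0.09365 × 5.313 × 1.927 = 0.95880
CNY→NOK→NZD→CNY: 1.188 × 0.1343 × 5.504 = 0.87815
Maximum is MXN→NZD→HKD→MXN at 0.9588; no arbitrage — every cycle loses value.

0.9588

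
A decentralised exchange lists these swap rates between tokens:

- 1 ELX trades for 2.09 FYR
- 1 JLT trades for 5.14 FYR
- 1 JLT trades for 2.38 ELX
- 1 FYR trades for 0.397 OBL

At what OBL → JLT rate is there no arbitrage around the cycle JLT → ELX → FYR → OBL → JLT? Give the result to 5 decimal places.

0.50639

Known legs of the cycle: 2.38 × 2.09 × 0.397 = 1.9747574
For no arbitrage the full-cycle product must be 1, so the missing rate is 1 / 1.9747574 ≈ 0.5063913.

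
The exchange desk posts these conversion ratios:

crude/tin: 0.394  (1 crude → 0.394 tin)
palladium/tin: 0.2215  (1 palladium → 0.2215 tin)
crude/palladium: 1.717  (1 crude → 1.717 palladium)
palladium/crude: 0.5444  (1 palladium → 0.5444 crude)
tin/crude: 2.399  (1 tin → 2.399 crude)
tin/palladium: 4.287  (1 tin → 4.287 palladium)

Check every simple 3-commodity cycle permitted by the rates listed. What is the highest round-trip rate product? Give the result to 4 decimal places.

palladium→crude→tin→palladium: 0.5444 × 0.394 × 4.287 = 0.91953
palladium→tin→crude→palladium: 0.2215 × 2.399 × 1.717 = 0.91238
Maximum is palladium→crude→tin→palladium at 0.9195; no arbitrage — every cycle loses value.

0.9195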